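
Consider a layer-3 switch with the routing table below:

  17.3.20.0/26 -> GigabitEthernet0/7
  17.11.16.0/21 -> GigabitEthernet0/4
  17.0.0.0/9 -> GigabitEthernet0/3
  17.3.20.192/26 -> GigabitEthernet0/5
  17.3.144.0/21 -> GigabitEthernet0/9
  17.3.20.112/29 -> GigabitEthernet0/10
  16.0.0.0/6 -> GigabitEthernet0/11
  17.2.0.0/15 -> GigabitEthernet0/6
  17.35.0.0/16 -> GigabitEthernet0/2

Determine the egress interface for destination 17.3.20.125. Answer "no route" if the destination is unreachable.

Routes whose prefix contains 17.3.20.125:
  16.0.0.0/6 (16.0.0.0 - 19.255.255.255) -> GigabitEthernet0/11
  17.0.0.0/9 (17.0.0.0 - 17.127.255.255) -> GigabitEthernet0/3
  17.2.0.0/15 (17.2.0.0 - 17.3.255.255) -> GigabitEthernet0/6
More-specific entries that do NOT match:
  17.3.20.112/29 (17.3.20.112 - 17.3.20.119) does not contain 17.3.20.125
  17.3.20.0/26 (17.3.20.0 - 17.3.20.63) does not contain 17.3.20.125
  17.3.20.192/26 (17.3.20.192 - 17.3.20.255) does not contain 17.3.20.125
  17.11.16.0/21 (17.11.16.0 - 17.11.23.255) does not contain 17.3.20.125
  17.3.144.0/21 (17.3.144.0 - 17.3.151.255) does not contain 17.3.20.125
  17.35.0.0/16 (17.35.0.0 - 17.35.255.255) does not contain 17.3.20.125
Longest matching prefix is /15 -> interface GigabitEthernet0/6.

GigabitEthernet0/6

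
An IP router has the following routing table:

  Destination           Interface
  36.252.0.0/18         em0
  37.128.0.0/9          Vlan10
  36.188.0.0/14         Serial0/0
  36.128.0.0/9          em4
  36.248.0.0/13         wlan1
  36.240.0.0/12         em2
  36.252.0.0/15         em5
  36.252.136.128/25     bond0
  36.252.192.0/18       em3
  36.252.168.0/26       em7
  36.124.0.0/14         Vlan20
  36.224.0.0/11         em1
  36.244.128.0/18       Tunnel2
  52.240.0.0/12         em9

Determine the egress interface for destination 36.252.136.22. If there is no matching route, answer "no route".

Routes whose prefix contains 36.252.136.22:
  36.128.0.0/9 (36.128.0.0 - 36.255.255.255) -> em4
  36.224.0.0/11 (36.224.0.0 - 36.255.255.255) -> em1
  36.240.0.0/12 (36.240.0.0 - 36.255.255.255) -> em2
  36.248.0.0/13 (36.248.0.0 - 36.255.255.255) -> wlan1
  36.252.0.0/15 (36.252.0.0 - 36.253.255.255) -> em5
More-specific entries that do NOT match:
  36.252.168.0/26 (36.252.168.0 - 36.252.168.63) does not contain 36.252.136.22
  36.252.136.128/25 (36.252.136.128 - 36.252.136.255) does not contain 36.252.136.22
  36.252.0.0/18 (36.252.0.0 - 36.252.63.255) does not contain 36.252.136.22
  36.252.192.0/18 (36.252.192.0 - 36.252.255.255) does not contain 36.252.136.22
  36.244.128.0/18 (36.244.128.0 - 36.244.191.255) does not contain 36.252.136.22
Longest matching prefix is /15 -> interface em5.

em5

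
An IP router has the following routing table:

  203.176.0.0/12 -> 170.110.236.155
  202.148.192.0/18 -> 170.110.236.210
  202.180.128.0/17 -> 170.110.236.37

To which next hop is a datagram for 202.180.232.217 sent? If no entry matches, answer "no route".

Routes whose prefix contains 202.180.232.217:
  202.180.128.0/17 (202.180.128.0 - 202.180.255.255) -> 170.110.236.37
More-specific entries that do NOT match:
  202.148.192.0/18 (202.148.192.0 - 202.148.255.255) does not contain 202.180.232.217
Longest matching prefix is /17 -> next hop 170.110.236.37.

170.110.236.37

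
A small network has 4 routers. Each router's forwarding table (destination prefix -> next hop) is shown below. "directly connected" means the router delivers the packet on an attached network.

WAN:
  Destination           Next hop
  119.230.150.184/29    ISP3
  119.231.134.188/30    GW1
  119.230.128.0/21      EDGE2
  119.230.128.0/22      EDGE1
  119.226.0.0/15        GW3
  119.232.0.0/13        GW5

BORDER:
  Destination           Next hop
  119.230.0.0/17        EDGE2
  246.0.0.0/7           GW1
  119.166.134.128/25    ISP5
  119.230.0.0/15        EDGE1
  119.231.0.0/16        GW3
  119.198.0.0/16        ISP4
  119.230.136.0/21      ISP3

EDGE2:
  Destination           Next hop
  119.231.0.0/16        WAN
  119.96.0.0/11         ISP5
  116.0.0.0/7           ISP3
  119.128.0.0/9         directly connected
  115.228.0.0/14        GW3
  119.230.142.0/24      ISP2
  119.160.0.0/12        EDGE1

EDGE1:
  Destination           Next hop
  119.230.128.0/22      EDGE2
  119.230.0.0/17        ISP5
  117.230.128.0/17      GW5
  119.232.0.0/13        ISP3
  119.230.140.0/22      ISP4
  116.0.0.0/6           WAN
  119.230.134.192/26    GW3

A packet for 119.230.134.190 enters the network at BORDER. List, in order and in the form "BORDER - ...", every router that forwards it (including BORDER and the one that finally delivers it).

BORDER - EDGE1 - WAN - EDGE2

At BORDER: longest match for 119.230.134.190 is 119.230.0.0/15 -> EDGE1
At EDGE1: longest match for 119.230.134.190 is 116.0.0.0/6 -> WAN
At WAN: longest match for 119.230.134.190 is 119.230.128.0/21 -> EDGE2
At EDGE2: longest match for 119.230.134.190 is 119.128.0.0/9 -> directly connected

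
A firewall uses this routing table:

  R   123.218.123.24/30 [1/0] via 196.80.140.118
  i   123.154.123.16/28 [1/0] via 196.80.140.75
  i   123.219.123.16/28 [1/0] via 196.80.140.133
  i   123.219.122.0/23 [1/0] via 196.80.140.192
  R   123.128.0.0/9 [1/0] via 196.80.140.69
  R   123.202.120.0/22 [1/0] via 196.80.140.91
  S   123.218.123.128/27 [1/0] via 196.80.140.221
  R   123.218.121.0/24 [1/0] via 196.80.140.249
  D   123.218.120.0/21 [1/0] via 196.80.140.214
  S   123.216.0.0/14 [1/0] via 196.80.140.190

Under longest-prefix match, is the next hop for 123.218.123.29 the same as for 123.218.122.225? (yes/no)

yes

123.218.123.29: longest match 123.218.120.0/21 -> 196.80.140.214
123.218.122.225: longest match 123.218.120.0/21 -> 196.80.140.214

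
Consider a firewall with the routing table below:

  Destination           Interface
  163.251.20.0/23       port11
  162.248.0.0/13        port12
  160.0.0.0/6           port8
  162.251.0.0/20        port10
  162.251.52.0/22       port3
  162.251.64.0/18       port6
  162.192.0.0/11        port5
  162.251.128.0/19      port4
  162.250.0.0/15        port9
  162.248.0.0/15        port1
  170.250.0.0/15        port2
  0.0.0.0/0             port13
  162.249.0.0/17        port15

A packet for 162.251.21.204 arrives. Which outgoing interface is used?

Routes whose prefix contains 162.251.21.204:
  0.0.0.0/0 (default, matches everything) -> port13
  160.0.0.0/6 (160.0.0.0 - 163.255.255.255) -> port8
  162.248.0.0/13 (162.248.0.0 - 162.255.255.255) -> port12
  162.250.0.0/15 (162.250.0.0 - 162.251.255.255) -> port9
More-specific entries that do NOT match:
  163.251.20.0/23 (163.251.20.0 - 163.251.21.255) does not contain 162.251.21.204
  162.251.52.0/22 (162.251.52.0 - 162.251.55.255) does not contain 162.251.21.204
  162.251.0.0/20 (162.251.0.0 - 162.251.15.255) does not contain 162.251.21.204
  162.251.128.0/19 (162.251.128.0 - 162.251.159.255) does not contain 162.251.21.204
  162.251.64.0/18 (162.251.64.0 - 162.251.127.255) does not contain 162.251.21.204
  162.249.0.0/17 (162.249.0.0 - 162.249.127.255) does not contain 162.251.21.204
Longest matching prefix is /15 -> interface port9.

port9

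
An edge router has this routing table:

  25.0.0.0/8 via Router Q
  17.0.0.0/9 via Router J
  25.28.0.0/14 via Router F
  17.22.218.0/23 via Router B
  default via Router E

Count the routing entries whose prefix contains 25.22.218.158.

Prefixes containing 25.22.218.158:
  0.0.0.0/0 (default, matches everything)
  25.0.0.0/8 (25.0.0.0 - 25.255.255.255)
Total matching entries: 2.

2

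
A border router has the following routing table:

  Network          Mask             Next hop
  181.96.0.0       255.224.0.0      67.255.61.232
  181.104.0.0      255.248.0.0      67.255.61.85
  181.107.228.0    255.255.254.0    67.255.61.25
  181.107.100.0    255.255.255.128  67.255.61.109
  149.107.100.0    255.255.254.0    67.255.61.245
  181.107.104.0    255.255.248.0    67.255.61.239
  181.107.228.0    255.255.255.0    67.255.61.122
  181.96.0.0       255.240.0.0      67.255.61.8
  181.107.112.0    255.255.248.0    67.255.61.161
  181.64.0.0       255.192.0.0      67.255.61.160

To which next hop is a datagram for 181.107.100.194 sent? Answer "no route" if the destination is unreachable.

67.255.61.85

Routes whose prefix contains 181.107.100.194:
  181.64.0.0/10 (181.64.0.0 - 181.127.255.255) -> 67.255.61.160
  181.96.0.0/11 (181.96.0.0 - 181.127.255.255) -> 67.255.61.232
  181.96.0.0/12 (181.96.0.0 - 181.111.255.255) -> 67.255.61.8
  181.104.0.0/13 (181.104.0.0 - 181.111.255.255) -> 67.255.61.85
More-specific entries that do NOT match:
  181.107.100.0/25 (181.107.100.0 - 181.107.100.127) does not contain 181.107.100.194
  181.107.228.0/24 (181.107.228.0 - 181.107.228.255) does not contain 181.107.100.194
  181.107.228.0/23 (181.107.228.0 - 181.107.229.255) does not contain 181.107.100.194
  149.107.100.0/23 (149.107.100.0 - 149.107.101.255) does not contain 181.107.100.194
  181.107.104.0/21 (181.107.104.0 - 181.107.111.255) does not contain 181.107.100.194
  181.107.112.0/21 (181.107.112.0 - 181.107.119.255) does not contain 181.107.100.194
Longest matching prefix is /13 -> next hop 67.255.61.85.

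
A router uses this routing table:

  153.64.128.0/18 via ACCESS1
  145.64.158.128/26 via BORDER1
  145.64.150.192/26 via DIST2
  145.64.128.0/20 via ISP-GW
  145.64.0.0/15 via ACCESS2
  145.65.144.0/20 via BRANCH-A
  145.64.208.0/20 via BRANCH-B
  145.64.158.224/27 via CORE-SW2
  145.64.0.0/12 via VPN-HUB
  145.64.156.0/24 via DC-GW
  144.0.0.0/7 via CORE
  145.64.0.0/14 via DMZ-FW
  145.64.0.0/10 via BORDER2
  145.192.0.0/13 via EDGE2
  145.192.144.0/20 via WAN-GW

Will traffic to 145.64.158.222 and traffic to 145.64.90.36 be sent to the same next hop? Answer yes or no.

145.64.158.222: longest match 145.64.0.0/15 -> ACCESS2
145.64.90.36: longest match 145.64.0.0/15 -> ACCESS2

yes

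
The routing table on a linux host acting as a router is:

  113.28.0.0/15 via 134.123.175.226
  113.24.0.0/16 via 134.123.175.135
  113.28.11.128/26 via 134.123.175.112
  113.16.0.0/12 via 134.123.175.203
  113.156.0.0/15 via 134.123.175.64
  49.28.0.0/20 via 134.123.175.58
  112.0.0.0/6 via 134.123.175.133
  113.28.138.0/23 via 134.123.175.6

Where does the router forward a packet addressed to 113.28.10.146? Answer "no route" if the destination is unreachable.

134.123.175.226

Routes whose prefix contains 113.28.10.146:
  112.0.0.0/6 (112.0.0.0 - 115.255.255.255) -> 134.123.175.133
  113.16.0.0/12 (113.16.0.0 - 113.31.255.255) -> 134.123.175.203
  113.28.0.0/15 (113.28.0.0 - 113.29.255.255) -> 134.123.175.226
More-specific entries that do NOT match:
  113.28.11.128/26 (113.28.11.128 - 113.28.11.191) does not contain 113.28.10.146
  113.28.138.0/23 (113.28.138.0 - 113.28.139.255) does not contain 113.28.10.146
  49.28.0.0/20 (49.28.0.0 - 49.28.15.255) does not contain 113.28.10.146
  113.24.0.0/16 (113.24.0.0 - 113.24.255.255) does not contain 113.28.10.146
Longest matching prefix is /15 -> next hop 134.123.175.226.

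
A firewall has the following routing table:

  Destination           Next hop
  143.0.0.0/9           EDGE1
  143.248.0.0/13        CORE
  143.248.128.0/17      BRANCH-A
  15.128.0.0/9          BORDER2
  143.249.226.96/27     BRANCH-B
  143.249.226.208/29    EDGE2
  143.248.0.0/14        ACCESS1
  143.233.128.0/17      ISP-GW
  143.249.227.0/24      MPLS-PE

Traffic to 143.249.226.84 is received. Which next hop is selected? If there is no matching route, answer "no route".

ACCESS1

Routes whose prefix contains 143.249.226.84:
  143.248.0.0/13 (143.248.0.0 - 143.255.255.255) -> CORE
  143.248.0.0/14 (143.248.0.0 - 143.251.255.255) -> ACCESS1
More-specific entries that do NOT match:
  143.249.226.208/29 (143.249.226.208 - 143.249.226.215) does not contain 143.249.226.84
  143.249.226.96/27 (143.249.226.96 - 143.249.226.127) does not contain 143.249.226.84
  143.249.227.0/24 (143.249.227.0 - 143.249.227.255) does not contain 143.249.226.84
  143.248.128.0/17 (143.248.128.0 - 143.248.255.255) does not contain 143.249.226.84
  143.233.128.0/17 (143.233.128.0 - 143.233.255.255) does not contain 143.249.226.84
Longest matching prefix is /14 -> next hop ACCESS1.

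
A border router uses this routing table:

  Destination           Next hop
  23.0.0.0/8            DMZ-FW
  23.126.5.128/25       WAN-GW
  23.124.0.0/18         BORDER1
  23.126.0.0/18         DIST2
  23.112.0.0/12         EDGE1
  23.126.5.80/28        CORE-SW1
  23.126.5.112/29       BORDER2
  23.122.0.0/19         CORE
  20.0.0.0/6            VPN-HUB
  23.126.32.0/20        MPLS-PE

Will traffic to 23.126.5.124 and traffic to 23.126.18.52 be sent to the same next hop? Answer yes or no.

23.126.5.124: longest match 23.126.0.0/18 -> DIST2
23.126.18.52: longest match 23.126.0.0/18 -> DIST2

yes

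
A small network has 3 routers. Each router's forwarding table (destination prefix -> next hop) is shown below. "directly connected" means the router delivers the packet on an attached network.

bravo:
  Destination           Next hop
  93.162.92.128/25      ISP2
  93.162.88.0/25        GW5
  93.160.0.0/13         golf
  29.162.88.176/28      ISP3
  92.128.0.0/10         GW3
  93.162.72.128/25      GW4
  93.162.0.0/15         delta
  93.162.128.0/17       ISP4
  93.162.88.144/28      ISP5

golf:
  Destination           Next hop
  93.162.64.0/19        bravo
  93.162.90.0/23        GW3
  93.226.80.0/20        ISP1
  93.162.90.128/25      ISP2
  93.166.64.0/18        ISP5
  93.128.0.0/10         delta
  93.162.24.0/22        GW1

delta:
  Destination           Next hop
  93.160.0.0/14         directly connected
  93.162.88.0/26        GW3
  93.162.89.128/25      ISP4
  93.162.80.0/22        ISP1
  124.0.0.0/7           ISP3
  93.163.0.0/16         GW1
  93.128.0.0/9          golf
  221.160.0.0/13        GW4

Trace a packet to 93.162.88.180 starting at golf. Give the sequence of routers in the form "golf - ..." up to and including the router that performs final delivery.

At golf: longest match for 93.162.88.180 is 93.162.64.0/19 -> bravo
At bravo: longest match for 93.162.88.180 is 93.162.0.0/15 -> delta
At delta: longest match for 93.162.88.180 is 93.160.0.0/14 -> directly connected

golf - bravo - delta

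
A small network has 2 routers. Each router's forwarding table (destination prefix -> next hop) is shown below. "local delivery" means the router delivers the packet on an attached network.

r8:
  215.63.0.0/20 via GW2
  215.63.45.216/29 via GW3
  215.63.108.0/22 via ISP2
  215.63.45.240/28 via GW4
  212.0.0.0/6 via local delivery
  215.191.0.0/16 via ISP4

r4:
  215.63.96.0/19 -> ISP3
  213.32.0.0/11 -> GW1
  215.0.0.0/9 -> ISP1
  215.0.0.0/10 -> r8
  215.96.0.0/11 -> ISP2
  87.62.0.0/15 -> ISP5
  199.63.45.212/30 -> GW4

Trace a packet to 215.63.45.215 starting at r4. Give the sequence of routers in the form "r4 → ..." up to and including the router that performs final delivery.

At r4: longest match for 215.63.45.215 is 215.0.0.0/10 -> r8
At r8: longest match for 215.63.45.215 is 212.0.0.0/6 -> local delivery

r4 → r8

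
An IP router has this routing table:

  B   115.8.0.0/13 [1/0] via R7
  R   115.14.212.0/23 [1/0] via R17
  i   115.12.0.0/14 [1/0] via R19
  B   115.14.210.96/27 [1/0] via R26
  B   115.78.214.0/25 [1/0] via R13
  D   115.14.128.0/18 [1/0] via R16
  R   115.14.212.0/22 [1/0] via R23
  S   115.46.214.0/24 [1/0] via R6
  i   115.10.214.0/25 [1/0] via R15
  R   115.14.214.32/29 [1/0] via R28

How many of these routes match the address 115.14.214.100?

Prefixes containing 115.14.214.100:
  115.8.0.0/13 (115.8.0.0 - 115.15.255.255)
  115.12.0.0/14 (115.12.0.0 - 115.15.255.255)
  115.14.212.0/22 (115.14.212.0 - 115.14.215.255)
Total matching entries: 3.

3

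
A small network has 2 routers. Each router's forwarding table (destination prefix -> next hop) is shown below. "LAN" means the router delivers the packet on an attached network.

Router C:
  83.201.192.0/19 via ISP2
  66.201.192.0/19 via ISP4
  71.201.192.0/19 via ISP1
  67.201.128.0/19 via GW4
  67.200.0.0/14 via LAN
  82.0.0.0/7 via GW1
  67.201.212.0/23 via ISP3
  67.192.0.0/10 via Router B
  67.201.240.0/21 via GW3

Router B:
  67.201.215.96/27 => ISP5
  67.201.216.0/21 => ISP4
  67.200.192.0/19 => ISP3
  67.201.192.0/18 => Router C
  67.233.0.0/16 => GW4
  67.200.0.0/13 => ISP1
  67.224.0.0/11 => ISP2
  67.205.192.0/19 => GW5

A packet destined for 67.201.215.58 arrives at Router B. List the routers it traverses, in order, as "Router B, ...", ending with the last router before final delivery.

Router B, Router C

At Router B: longest match for 67.201.215.58 is 67.201.192.0/18 -> Router C
At Router C: longest match for 67.201.215.58 is 67.200.0.0/14 -> LAN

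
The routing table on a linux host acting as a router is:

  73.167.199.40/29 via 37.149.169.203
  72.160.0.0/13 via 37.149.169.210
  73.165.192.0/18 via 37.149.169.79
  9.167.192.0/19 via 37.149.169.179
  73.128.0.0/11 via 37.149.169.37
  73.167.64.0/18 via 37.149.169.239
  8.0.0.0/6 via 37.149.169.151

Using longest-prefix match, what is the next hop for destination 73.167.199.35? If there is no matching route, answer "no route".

no route

No entry's prefix contains 73.167.199.35; there is no default route.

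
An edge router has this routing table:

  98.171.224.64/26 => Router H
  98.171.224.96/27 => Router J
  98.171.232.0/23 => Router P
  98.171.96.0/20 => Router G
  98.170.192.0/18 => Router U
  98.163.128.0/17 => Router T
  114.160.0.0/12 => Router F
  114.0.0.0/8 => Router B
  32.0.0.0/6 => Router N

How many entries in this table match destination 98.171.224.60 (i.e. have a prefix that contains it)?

0

No listed prefix contains 98.171.224.60.
Total matching entries: 0.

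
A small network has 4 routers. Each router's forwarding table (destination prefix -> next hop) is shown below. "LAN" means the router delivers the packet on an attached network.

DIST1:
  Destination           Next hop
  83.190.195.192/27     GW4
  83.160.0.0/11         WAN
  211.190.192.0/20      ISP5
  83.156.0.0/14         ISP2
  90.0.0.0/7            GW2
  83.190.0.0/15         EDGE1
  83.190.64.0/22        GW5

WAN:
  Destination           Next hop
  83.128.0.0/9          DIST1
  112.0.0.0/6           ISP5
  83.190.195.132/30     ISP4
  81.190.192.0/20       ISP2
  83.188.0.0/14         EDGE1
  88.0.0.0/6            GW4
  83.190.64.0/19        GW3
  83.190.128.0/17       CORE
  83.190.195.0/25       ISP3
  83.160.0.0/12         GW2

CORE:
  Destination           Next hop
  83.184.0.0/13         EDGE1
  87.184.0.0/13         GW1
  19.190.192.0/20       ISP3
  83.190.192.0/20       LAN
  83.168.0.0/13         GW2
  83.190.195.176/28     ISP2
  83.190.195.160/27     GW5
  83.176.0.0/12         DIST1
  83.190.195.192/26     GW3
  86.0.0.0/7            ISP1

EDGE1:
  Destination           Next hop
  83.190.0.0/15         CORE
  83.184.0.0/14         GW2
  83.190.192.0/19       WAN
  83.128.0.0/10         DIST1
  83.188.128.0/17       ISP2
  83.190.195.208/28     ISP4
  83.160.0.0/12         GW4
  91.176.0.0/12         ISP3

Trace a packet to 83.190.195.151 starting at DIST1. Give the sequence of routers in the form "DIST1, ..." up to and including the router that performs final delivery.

DIST1, EDGE1, WAN, CORE

At DIST1: longest match for 83.190.195.151 is 83.190.0.0/15 -> EDGE1
At EDGE1: longest match for 83.190.195.151 is 83.190.192.0/19 -> WAN
At WAN: longest match for 83.190.195.151 is 83.190.128.0/17 -> CORE
At CORE: longest match for 83.190.195.151 is 83.190.192.0/20 -> LAN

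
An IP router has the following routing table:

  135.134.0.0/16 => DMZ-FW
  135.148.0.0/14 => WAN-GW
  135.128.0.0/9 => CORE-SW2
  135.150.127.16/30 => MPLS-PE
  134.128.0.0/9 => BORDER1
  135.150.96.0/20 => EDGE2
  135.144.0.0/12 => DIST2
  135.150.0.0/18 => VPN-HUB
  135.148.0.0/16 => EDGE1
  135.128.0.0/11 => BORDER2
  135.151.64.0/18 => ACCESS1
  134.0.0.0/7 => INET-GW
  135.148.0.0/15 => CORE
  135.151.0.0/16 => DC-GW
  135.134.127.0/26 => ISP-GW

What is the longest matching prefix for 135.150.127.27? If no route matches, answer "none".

135.148.0.0/14

Entries matching 135.150.127.27:
  134.0.0.0/7 (134.0.0.0 - 135.255.255.255)
  135.128.0.0/9 (135.128.0.0 - 135.255.255.255)
  135.128.0.0/11 (135.128.0.0 - 135.159.255.255)
  135.144.0.0/12 (135.144.0.0 - 135.159.255.255)
  135.148.0.0/14 (135.148.0.0 - 135.151.255.255)
Most specific is 135.148.0.0/14.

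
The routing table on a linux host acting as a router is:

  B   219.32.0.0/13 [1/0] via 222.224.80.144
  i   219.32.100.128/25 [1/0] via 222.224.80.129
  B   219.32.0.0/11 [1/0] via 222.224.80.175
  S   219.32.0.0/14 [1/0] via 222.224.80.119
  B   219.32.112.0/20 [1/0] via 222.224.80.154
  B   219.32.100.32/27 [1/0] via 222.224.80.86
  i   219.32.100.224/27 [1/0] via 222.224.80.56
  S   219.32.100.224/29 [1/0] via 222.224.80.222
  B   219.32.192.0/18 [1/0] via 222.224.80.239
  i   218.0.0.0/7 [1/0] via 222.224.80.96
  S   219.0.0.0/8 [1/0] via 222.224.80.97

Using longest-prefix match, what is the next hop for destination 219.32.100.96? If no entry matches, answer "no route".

Routes whose prefix contains 219.32.100.96:
  218.0.0.0/7 (218.0.0.0 - 219.255.255.255) -> 222.224.80.96
  219.0.0.0/8 (219.0.0.0 - 219.255.255.255) -> 222.224.80.97
  219.32.0.0/11 (219.32.0.0 - 219.63.255.255) -> 222.224.80.175
  219.32.0.0/13 (219.32.0.0 - 219.39.255.255) -> 222.224.80.144
  219.32.0.0/14 (219.32.0.0 - 219.35.255.255) -> 222.224.80.119
More-specific entries that do NOT match:
  219.32.100.224/29 (219.32.100.224 - 219.32.100.231) does not contain 219.32.100.96
  219.32.100.32/27 (219.32.100.32 - 219.32.100.63) does not contain 219.32.100.96
  219.32.100.224/27 (219.32.100.224 - 219.32.100.255) does not contain 219.32.100.96
  219.32.100.128/25 (219.32.100.128 - 219.32.100.255) does not contain 219.32.100.96
  219.32.112.0/20 (219.32.112.0 - 219.32.127.255) does not contain 219.32.100.96
  219.32.192.0/18 (219.32.192.0 - 219.32.255.255) does not contain 219.32.100.96
Longest matching prefix is /14 -> next hop 222.224.80.119.

222.224.80.119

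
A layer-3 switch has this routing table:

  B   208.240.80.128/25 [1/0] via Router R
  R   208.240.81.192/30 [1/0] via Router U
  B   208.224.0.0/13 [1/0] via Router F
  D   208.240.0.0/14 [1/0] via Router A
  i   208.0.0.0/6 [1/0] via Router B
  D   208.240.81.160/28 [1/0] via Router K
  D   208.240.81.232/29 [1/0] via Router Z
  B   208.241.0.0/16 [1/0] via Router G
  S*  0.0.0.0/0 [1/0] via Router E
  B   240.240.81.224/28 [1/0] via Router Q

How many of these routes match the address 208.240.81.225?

Prefixes containing 208.240.81.225:
  0.0.0.0/0 (default, matches everything)
  208.0.0.0/6 (208.0.0.0 - 211.255.255.255)
  208.240.0.0/14 (208.240.0.0 - 208.243.255.255)
Total matching entries: 3.

3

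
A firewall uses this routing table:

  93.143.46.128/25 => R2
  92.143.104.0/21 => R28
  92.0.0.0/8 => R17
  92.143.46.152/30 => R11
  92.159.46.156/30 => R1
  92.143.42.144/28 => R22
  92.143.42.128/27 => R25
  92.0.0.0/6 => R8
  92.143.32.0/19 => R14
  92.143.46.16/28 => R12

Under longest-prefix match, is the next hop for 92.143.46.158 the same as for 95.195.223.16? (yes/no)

no

92.143.46.158: longest match 92.143.32.0/19 -> R14
95.195.223.16: longest match 92.0.0.0/6 -> R8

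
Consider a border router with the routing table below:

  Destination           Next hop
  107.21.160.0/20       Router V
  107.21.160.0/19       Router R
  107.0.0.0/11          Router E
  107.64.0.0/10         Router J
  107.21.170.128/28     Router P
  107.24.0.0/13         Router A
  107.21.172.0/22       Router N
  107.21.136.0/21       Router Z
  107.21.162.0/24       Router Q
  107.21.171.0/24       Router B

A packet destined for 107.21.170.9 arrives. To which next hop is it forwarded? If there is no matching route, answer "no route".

Routes whose prefix contains 107.21.170.9:
  107.0.0.0/11 (107.0.0.0 - 107.31.255.255) -> Router E
  107.21.160.0/19 (107.21.160.0 - 107.21.191.255) -> Router R
  107.21.160.0/20 (107.21.160.0 - 107.21.175.255) -> Router V
More-specific entries that do NOT match:
  107.21.170.128/28 (107.21.170.128 - 107.21.170.143) does not contain 107.21.170.9
  107.21.162.0/24 (107.21.162.0 - 107.21.162.255) does not contain 107.21.170.9
  107.21.171.0/24 (107.21.171.0 - 107.21.171.255) does not contain 107.21.170.9
  107.21.172.0/22 (107.21.172.0 - 107.21.175.255) does not contain 107.21.170.9
  107.21.136.0/21 (107.21.136.0 - 107.21.143.255) does not contain 107.21.170.9
Longest matching prefix is /20 -> next hop Router V.

Router V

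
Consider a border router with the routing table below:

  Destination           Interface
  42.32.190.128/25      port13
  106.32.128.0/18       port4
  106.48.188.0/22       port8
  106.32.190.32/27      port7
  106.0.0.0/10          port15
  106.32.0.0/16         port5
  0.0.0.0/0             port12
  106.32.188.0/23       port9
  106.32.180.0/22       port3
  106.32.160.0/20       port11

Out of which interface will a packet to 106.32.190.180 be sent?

Routes whose prefix contains 106.32.190.180:
  0.0.0.0/0 (default, matches everything) -> port12
  106.0.0.0/10 (106.0.0.0 - 106.63.255.255) -> port15
  106.32.0.0/16 (106.32.0.0 - 106.32.255.255) -> port5
  106.32.128.0/18 (106.32.128.0 - 106.32.191.255) -> port4
More-specific entries that do NOT match:
  106.32.190.32/27 (106.32.190.32 - 106.32.190.63) does not contain 106.32.190.180
  42.32.190.128/25 (42.32.190.128 - 42.32.190.255) does not contain 106.32.190.180
  106.32.188.0/23 (106.32.188.0 - 106.32.189.255) does not contain 106.32.190.180
  106.48.188.0/22 (106.48.188.0 - 106.48.191.255) does not contain 106.32.190.180
  106.32.180.0/22 (106.32.180.0 - 106.32.183.255) does not contain 106.32.190.180
  106.32.160.0/20 (106.32.160.0 - 106.32.175.255) does not contain 106.32.190.180
Longest matching prefix is /18 -> interface port4.

port4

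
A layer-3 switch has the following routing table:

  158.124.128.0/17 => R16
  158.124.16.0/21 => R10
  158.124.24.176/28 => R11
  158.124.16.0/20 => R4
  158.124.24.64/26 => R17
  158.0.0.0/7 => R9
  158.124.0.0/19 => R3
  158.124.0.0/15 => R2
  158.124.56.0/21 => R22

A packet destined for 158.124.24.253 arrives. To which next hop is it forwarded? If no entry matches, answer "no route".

Routes whose prefix contains 158.124.24.253:
  158.0.0.0/7 (158.0.0.0 - 159.255.255.255) -> R9
  158.124.0.0/15 (158.124.0.0 - 158.125.255.255) -> R2
  158.124.0.0/19 (158.124.0.0 - 158.124.31.255) -> R3
  158.124.16.0/20 (158.124.16.0 - 158.124.31.255) -> R4
More-specific entries that do NOT match:
  158.124.24.176/28 (158.124.24.176 - 158.124.24.191) does not contain 158.124.24.253
  158.124.24.64/26 (158.124.24.64 - 158.124.24.127) does not contain 158.124.24.253
  158.124.16.0/21 (158.124.16.0 - 158.124.23.255) does not contain 158.124.24.253
  158.124.56.0/21 (158.124.56.0 - 158.124.63.255) does not contain 158.124.24.253
Longest matching prefix is /20 -> next hop R4.

R4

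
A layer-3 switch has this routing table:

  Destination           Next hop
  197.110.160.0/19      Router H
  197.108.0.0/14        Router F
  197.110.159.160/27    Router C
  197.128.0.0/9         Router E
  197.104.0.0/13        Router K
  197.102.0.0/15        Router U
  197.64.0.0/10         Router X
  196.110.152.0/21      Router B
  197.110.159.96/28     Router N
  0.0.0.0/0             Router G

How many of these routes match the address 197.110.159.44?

4

Prefixes containing 197.110.159.44:
  0.0.0.0/0 (default, matches everything)
  197.64.0.0/10 (197.64.0.0 - 197.127.255.255)
  197.104.0.0/13 (197.104.0.0 - 197.111.255.255)
  197.108.0.0/14 (197.108.0.0 - 197.111.255.255)
Total matching entries: 4.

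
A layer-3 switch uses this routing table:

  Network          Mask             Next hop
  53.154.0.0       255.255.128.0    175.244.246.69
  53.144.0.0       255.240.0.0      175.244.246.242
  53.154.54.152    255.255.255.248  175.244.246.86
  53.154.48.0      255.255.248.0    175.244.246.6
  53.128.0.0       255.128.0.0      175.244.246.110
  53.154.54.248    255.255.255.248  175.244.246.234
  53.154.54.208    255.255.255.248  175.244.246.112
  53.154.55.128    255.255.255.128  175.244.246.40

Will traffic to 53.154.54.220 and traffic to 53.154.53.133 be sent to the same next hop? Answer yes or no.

53.154.54.220: longest match 53.154.48.0/21 -> 175.244.246.6
53.154.53.133: longest match 53.154.48.0/21 -> 175.244.246.6

yes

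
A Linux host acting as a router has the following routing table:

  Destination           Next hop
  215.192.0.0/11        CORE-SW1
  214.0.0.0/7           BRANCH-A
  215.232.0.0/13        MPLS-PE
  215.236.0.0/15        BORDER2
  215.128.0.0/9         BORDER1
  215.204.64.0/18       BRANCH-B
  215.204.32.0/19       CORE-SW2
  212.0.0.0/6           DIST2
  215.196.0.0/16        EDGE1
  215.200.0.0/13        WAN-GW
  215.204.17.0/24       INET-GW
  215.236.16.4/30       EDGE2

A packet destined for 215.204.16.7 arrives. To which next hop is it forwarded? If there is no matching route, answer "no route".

Routes whose prefix contains 215.204.16.7:
  212.0.0.0/6 (212.0.0.0 - 215.255.255.255) -> DIST2
  214.0.0.0/7 (214.0.0.0 - 215.255.255.255) -> BRANCH-A
  215.128.0.0/9 (215.128.0.0 - 215.255.255.255) -> BORDER1
  215.192.0.0/11 (215.192.0.0 - 215.223.255.255) -> CORE-SW1
  215.200.0.0/13 (215.200.0.0 - 215.207.255.255) -> WAN-GW
More-specific entries that do NOT match:
  215.236.16.4/30 (215.236.16.4 - 215.236.16.7) does not contain 215.204.16.7
  215.204.17.0/24 (215.204.17.0 - 215.204.17.255) does not contain 215.204.16.7
  215.204.32.0/19 (215.204.32.0 - 215.204.63.255) does not contain 215.204.16.7
  215.204.64.0/18 (215.204.64.0 - 215.204.127.255) does not contain 215.204.16.7
  215.196.0.0/16 (215.196.0.0 - 215.196.255.255) does not contain 215.204.16.7
  215.236.0.0/15 (215.236.0.0 - 215.237.255.255) does not contain 215.204.16.7
Longest matching prefix is /13 -> next hop WAN-GW.

WAN-GW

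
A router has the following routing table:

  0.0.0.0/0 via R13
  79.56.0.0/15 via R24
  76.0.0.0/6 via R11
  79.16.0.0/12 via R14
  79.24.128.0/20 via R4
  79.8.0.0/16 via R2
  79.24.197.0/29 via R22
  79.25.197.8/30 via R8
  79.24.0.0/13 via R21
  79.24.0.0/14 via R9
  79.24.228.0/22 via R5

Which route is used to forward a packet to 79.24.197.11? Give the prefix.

Entries matching 79.24.197.11:
  0.0.0.0/0 (default, matches everything)
  76.0.0.0/6 (76.0.0.0 - 79.255.255.255)
  79.16.0.0/12 (79.16.0.0 - 79.31.255.255)
  79.24.0.0/13 (79.24.0.0 - 79.31.255.255)
  79.24.0.0/14 (79.24.0.0 - 79.27.255.255)
Most specific is 79.24.0.0/14.

79.24.0.0/14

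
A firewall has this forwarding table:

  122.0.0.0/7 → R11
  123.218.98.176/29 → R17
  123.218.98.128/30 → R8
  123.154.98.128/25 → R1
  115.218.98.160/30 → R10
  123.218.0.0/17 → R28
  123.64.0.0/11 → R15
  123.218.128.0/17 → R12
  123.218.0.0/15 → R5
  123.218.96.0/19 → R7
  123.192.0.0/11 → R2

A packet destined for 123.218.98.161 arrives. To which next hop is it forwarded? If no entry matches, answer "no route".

Routes whose prefix contains 123.218.98.161:
  122.0.0.0/7 (122.0.0.0 - 123.255.255.255) -> R11
  123.192.0.0/11 (123.192.0.0 - 123.223.255.255) -> R2
  123.218.0.0/15 (123.218.0.0 - 123.219.255.255) -> R5
  123.218.0.0/17 (123.218.0.0 - 123.218.127.255) -> R28
  123.218.96.0/19 (123.218.96.0 - 123.218.127.255) -> R7
More-specific entries that do NOT match:
  123.218.98.128/30 (123.218.98.128 - 123.218.98.131) does not contain 123.218.98.161
  115.218.98.160/30 (115.218.98.160 - 115.218.98.163) does not contain 123.218.98.161
  123.218.98.176/29 (123.218.98.176 - 123.218.98.183) does not contain 123.218.98.161
  123.154.98.128/25 (123.154.98.128 - 123.154.98.255) does not contain 123.218.98.161
Longest matching prefix is /19 -> next hop R7.

R7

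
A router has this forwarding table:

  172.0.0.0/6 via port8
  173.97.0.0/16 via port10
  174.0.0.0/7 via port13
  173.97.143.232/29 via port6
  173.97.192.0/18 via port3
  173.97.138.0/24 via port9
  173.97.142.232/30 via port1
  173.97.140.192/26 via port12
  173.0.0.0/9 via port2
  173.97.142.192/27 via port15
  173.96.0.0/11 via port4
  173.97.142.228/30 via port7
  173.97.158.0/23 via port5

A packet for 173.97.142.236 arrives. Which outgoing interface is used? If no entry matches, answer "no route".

port10

Routes whose prefix contains 173.97.142.236:
  172.0.0.0/6 (172.0.0.0 - 175.255.255.255) -> port8
  173.0.0.0/9 (173.0.0.0 - 173.127.255.255) -> port2
  173.96.0.0/11 (173.96.0.0 - 173.127.255.255) -> port4
  173.97.0.0/16 (173.97.0.0 - 173.97.255.255) -> port10
More-specific entries that do NOT match:
  173.97.142.232/30 (173.97.142.232 - 173.97.142.235) does not contain 173.97.142.236
  173.97.142.228/30 (173.97.142.228 - 173.97.142.231) does not contain 173.97.142.236
  173.97.143.232/29 (173.97.143.232 - 173.97.143.239) does not contain 173.97.142.236
  173.97.142.192/27 (173.97.142.192 - 173.97.142.223) does not contain 173.97.142.236
  173.97.140.192/26 (173.97.140.192 - 173.97.140.255) does not contain 173.97.142.236
  173.97.138.0/24 (173.97.138.0 - 173.97.138.255) does not contain 173.97.142.236
  173.97.158.0/23 (173.97.158.0 - 173.97.159.255) does not contain 173.97.142.236
  173.97.192.0/18 (173.97.192.0 - 173.97.255.255) does not contain 173.97.142.236
Longest matching prefix is /16 -> interface port10.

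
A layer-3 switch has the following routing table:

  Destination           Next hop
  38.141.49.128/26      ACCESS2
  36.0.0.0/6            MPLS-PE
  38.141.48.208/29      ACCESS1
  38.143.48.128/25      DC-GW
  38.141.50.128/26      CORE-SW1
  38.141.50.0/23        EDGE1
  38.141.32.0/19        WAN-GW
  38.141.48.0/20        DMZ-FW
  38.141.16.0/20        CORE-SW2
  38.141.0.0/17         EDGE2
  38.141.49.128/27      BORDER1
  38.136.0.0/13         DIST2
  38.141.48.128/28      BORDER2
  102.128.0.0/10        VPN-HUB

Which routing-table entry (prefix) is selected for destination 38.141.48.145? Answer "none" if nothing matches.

38.141.48.0/20

Entries matching 38.141.48.145:
  36.0.0.0/6 (36.0.0.0 - 39.255.255.255)
  38.136.0.0/13 (38.136.0.0 - 38.143.255.255)
  38.141.0.0/17 (38.141.0.0 - 38.141.127.255)
  38.141.32.0/19 (38.141.32.0 - 38.141.63.255)
  38.141.48.0/20 (38.141.48.0 - 38.141.63.255)
Most specific is 38.141.48.0/20.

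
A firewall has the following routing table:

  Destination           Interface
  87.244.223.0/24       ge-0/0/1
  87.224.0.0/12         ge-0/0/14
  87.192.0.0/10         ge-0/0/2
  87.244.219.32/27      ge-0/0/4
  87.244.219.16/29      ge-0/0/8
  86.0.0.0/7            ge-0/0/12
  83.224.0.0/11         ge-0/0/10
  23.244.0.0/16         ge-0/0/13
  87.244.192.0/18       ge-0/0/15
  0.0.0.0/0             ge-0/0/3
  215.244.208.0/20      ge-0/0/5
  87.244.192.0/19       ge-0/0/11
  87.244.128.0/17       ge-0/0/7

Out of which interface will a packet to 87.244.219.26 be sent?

ge-0/0/11

Routes whose prefix contains 87.244.219.26:
  0.0.0.0/0 (default, matches everything) -> ge-0/0/3
  86.0.0.0/7 (86.0.0.0 - 87.255.255.255) -> ge-0/0/12
  87.192.0.0/10 (87.192.0.0 - 87.255.255.255) -> ge-0/0/2
  87.244.128.0/17 (87.244.128.0 - 87.244.255.255) -> ge-0/0/7
  87.244.192.0/18 (87.244.192.0 - 87.244.255.255) -> ge-0/0/15
  87.244.192.0/19 (87.244.192.0 - 87.244.223.255) -> ge-0/0/11
More-specific entries that do NOT match:
  87.244.219.16/29 (87.244.219.16 - 87.244.219.23) does not contain 87.244.219.26
  87.244.219.32/27 (87.244.219.32 - 87.244.219.63) does not contain 87.244.219.26
  87.244.223.0/24 (87.244.223.0 - 87.244.223.255) does not contain 87.244.219.26
  215.244.208.0/20 (215.244.208.0 - 215.244.223.255) does not contain 87.244.219.26
Longest matching prefix is /19 -> interface ge-0/0/11.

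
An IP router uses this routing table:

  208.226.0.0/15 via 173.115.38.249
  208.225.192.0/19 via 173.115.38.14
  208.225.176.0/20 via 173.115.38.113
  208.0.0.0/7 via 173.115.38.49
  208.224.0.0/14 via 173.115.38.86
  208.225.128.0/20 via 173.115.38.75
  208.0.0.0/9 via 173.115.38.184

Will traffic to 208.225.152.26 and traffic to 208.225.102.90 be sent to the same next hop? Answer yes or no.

208.225.152.26: longest match 208.224.0.0/14 -> 173.115.38.86
208.225.102.90: longest match 208.224.0.0/14 -> 173.115.38.86

yes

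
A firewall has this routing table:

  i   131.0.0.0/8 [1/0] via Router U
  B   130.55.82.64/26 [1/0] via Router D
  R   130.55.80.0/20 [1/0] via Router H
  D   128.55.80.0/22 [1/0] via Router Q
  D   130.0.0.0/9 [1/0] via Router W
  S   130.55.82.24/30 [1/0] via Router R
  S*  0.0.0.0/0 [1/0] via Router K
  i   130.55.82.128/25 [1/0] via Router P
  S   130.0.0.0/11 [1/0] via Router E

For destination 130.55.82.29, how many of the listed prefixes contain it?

3

Prefixes containing 130.55.82.29:
  0.0.0.0/0 (default, matches everything)
  130.0.0.0/9 (130.0.0.0 - 130.127.255.255)
  130.55.80.0/20 (130.55.80.0 - 130.55.95.255)
Total matching entries: 3.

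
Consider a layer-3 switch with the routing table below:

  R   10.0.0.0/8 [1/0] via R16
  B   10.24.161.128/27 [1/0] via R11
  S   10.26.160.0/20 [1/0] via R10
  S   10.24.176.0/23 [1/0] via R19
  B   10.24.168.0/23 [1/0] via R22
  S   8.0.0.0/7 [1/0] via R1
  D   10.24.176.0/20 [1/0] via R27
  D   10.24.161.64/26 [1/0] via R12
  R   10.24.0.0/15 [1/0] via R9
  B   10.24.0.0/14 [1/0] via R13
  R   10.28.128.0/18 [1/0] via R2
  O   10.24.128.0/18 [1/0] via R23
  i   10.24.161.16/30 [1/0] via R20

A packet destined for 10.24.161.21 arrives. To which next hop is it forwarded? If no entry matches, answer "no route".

R23

Routes whose prefix contains 10.24.161.21:
  10.0.0.0/8 (10.0.0.0 - 10.255.255.255) -> R16
  10.24.0.0/14 (10.24.0.0 - 10.27.255.255) -> R13
  10.24.0.0/15 (10.24.0.0 - 10.25.255.255) -> R9
  10.24.128.0/18 (10.24.128.0 - 10.24.191.255) -> R23
More-specific entries that do NOT match:
  10.24.161.16/30 (10.24.161.16 - 10.24.161.19) does not contain 10.24.161.21
  10.24.161.128/27 (10.24.161.128 - 10.24.161.159) does not contain 10.24.161.21
  10.24.161.64/26 (10.24.161.64 - 10.24.161.127) does not contain 10.24.161.21
  10.24.176.0/23 (10.24.176.0 - 10.24.177.255) does not contain 10.24.161.21
  10.24.168.0/23 (10.24.168.0 - 10.24.169.255) does not contain 10.24.161.21
  10.26.160.0/20 (10.26.160.0 - 10.26.175.255) does not contain 10.24.161.21
  10.24.176.0/20 (10.24.176.0 - 10.24.191.255) does not contain 10.24.161.21
Longest matching prefix is /18 -> next hop R23.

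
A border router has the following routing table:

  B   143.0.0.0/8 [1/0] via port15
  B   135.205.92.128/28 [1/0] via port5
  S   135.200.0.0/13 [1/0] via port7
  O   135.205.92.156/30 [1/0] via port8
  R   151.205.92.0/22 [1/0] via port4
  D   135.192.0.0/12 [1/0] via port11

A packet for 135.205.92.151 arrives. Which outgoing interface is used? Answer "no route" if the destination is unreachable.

port7

Routes whose prefix contains 135.205.92.151:
  135.192.0.0/12 (135.192.0.0 - 135.207.255.255) -> port11
  135.200.0.0/13 (135.200.0.0 - 135.207.255.255) -> port7
More-specific entries that do NOT match:
  135.205.92.156/30 (135.205.92.156 - 135.205.92.159) does not contain 135.205.92.151
  135.205.92.128/28 (135.205.92.128 - 135.205.92.143) does not contain 135.205.92.151
  151.205.92.0/22 (151.205.92.0 - 151.205.95.255) does not contain 135.205.92.151
Longest matching prefix is /13 -> interface port7.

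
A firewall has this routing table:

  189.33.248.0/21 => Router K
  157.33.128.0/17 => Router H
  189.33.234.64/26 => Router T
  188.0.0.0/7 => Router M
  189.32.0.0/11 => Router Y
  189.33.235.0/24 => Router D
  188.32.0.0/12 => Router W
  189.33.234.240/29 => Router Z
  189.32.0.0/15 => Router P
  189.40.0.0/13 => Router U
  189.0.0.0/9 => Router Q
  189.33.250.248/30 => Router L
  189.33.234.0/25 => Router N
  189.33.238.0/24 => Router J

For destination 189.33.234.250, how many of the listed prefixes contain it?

Prefixes containing 189.33.234.250:
  188.0.0.0/7 (188.0.0.0 - 189.255.255.255)
  189.0.0.0/9 (189.0.0.0 - 189.127.255.255)
  189.32.0.0/11 (189.32.0.0 - 189.63.255.255)
  189.32.0.0/15 (189.32.0.0 - 189.33.255.255)
Total matching entries: 4.

4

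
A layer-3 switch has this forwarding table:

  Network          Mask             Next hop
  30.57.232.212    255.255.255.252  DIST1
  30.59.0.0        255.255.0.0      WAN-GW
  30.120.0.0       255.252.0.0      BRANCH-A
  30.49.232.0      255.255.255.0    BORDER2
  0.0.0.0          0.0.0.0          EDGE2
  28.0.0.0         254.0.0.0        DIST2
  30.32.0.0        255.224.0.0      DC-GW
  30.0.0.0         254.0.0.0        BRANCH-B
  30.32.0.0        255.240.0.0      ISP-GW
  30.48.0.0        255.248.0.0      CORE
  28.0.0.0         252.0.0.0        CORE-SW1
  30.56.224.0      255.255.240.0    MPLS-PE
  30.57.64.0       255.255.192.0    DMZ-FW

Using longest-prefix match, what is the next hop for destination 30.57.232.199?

DC-GW

Routes whose prefix contains 30.57.232.199:
  0.0.0.0/0 (default, matches everything) -> EDGE2
  28.0.0.0/6 (28.0.0.0 - 31.255.255.255) -> CORE-SW1
  30.0.0.0/7 (30.0.0.0 - 31.255.255.255) -> BRANCH-B
  30.32.0.0/11 (30.32.0.0 - 30.63.255.255) -> DC-GW
More-specific entries that do NOT match:
  30.57.232.212/30 (30.57.232.212 - 30.57.232.215) does not contain 30.57.232.199
  30.49.232.0/24 (30.49.232.0 - 30.49.232.255) does not contain 30.57.232.199
  30.56.224.0/20 (30.56.224.0 - 30.56.239.255) does not contain 30.57.232.199
  30.57.64.0/18 (30.57.64.0 - 30.57.127.255) does not contain 30.57.232.199
  30.59.0.0/16 (30.59.0.0 - 30.59.255.255) does not contain 30.57.232.199
  30.120.0.0/14 (30.120.0.0 - 30.123.255.255) does not contain 30.57.232.199
  30.48.0.0/13 (30.48.0.0 - 30.55.255.255) does not contain 30.57.232.199
  30.32.0.0/12 (30.32.0.0 - 30.47.255.255) does not contain 30.57.232.199
Longest matching prefix is /11 -> next hop DC-GW.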